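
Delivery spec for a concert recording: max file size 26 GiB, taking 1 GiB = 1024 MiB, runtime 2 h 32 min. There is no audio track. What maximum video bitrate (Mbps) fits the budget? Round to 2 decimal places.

24.49 Mbps

Budget: 26 GiB = 223338.3 Mb.
2 h 32 min = 152 min = 9120 s
Total bitrate budget: 223338.3 Mb / 9120 s = 24.489 Mbps.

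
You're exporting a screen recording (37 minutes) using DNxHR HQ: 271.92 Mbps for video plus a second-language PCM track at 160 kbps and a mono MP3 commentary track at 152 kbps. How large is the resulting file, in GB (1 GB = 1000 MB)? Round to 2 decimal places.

75.54 GB

37 min = 2220 s
Audio total: 160 + 152 = 312 kbps = 0.312 Mbps.
Total bitrate: 271.92 + 0.312 = 272.232 Mbps.
Stream data: 272.232 Mbps × 2220 s = 604355.0 Mb.
604,355 Mb ÷ 8 = 75,544 MB → 75.54 GB.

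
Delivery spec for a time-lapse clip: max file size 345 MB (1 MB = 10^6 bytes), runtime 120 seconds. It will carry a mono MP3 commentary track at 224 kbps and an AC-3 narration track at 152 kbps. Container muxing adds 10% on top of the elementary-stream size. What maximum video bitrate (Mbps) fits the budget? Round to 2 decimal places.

Budget: 345 MB = 2760.0 Mb.
Stream payload after overhead: 2760.0 / 1.10 = 2509.1 Mb.
Total bitrate budget: 2509.1 Mb / 120 s = 20.909 Mbps.
Audio total: 224 + 152 = 376 kbps = 0.376 Mbps.
Video: 20.909 − 0.376 = 20.533 Mbps.

20.53 Mbps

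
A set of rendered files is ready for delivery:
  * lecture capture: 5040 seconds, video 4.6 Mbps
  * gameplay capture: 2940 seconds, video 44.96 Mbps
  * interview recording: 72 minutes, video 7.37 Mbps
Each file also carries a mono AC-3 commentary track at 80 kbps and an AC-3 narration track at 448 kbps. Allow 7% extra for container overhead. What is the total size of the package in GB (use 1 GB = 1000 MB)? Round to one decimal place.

25.9 GB

Audio total: 80 + 448 = 528 kbps = 0.528 Mbps.
lecture capture: 5.128 Mbps × 5040 s × 1.07 = 27654.3 Mb
gameplay capture: 45.488 Mbps × 2940 s × 1.07 = 143096.2 Mb
interview recording: 7.898 Mbps × 4320 s × 1.07 = 36507.7 Mb
Total: 207258.1 Mb = 25907.3 MB.
= 25.91 GB.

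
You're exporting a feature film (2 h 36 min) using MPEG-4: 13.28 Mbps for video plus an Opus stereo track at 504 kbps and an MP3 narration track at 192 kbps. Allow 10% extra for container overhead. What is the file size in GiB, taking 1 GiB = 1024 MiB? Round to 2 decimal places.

16.75 GiB

2 h 36 min = 156 min = 9360 s
Audio total: 504 + 192 = 696 kbps = 0.696 Mbps.
Total bitrate: 13.28 + 0.696 = 13.976 Mbps.
Stream data: 13.976 Mbps × 9360 s = 130815.4 Mb.
With 10% container overhead: ×1.10.
143,897 Mb = 17,987,112,000 bytes ÷ 1,073,741,824 = 16.75 GiB.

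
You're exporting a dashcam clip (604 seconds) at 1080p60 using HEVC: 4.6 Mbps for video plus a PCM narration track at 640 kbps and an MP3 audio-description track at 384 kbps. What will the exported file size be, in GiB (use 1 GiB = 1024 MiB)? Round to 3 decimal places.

Audio total: 640 + 384 = 1024 kbps = 1.024 Mbps.
Total bitrate: 4.6 + 1.024 = 5.624 Mbps.
Stream data: 5.624 Mbps × 604 s = 3396.9 Mb.
3,397 Mb = 424,612,000 bytes ÷ 1,073,741,824 = 0.3955 GiB.

0.395 GiB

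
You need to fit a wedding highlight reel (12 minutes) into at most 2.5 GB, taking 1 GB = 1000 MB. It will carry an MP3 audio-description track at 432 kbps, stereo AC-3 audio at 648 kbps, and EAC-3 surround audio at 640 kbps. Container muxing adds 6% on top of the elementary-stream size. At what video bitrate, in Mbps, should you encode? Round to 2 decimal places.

24.49 Mbps

Budget: 2.5 GB = 20000.0 Mb.
Stream payload after overhead: 20000.0 / 1.06 = 18867.9 Mb.
12 min = 720 s
Total bitrate budget: 18867.9 Mb / 720 s = 26.205 Mbps.
Audio total: 432 + 648 + 640 = 1720 kbps = 1.720 Mbps.
Video: 26.205 − 1.720 = 24.485 Mbps.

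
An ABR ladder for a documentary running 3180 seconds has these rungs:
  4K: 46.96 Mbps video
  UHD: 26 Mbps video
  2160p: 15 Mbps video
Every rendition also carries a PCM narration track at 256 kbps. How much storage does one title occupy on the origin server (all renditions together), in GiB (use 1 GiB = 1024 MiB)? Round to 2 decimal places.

Audio: 256 kbps = 0.256 Mbps.
Sum of rendition bitrates: (46.96+0.256) + (26+0.256) + (15+0.256) = 88.728 Mbps.
× 3180 s = 282,155 Mb = 35,269 MB = 32.85 GiB.

32.85 GiB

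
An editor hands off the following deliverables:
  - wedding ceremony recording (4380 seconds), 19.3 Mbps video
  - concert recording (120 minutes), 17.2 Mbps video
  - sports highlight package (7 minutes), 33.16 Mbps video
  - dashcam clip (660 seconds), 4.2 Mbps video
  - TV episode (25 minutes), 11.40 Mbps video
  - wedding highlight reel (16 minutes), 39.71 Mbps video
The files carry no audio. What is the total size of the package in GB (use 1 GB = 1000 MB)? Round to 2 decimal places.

35.04 GB

wedding ceremony recording: 19.300 Mbps × 4380 s = 84534.0 Mb
concert recording: 17.200 Mbps × 7200 s = 123840.0 Mb
sports highlight package: 33.160 Mbps × 420 s = 13927.2 Mb
dashcam clip: 4.200 Mbps × 660 s = 2772.0 Mb
TV episode: 11.400 Mbps × 1500 s = 17100.0 Mb
wedding highlight reel: 39.710 Mbps × 960 s = 38121.6 Mb
Total: 280294.8 Mb = 35036.8 MB.
= 35.04 GB.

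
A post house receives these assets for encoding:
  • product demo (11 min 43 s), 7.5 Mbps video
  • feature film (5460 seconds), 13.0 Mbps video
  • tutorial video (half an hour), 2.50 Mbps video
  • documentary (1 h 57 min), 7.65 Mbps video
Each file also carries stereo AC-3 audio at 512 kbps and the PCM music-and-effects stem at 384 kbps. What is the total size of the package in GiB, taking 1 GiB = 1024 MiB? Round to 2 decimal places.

Audio total: 512 + 384 = 896 kbps = 0.896 Mbps.
product demo: 8.396 Mbps × 703 s = 5902.4 Mb
feature film: 13.896 Mbps × 5460 s = 75872.2 Mb
tutorial video: 3.396 Mbps × 1800 s = 6112.8 Mb
documentary: 8.546 Mbps × 7020 s = 59992.9 Mb
Total: 147880.3 Mb = 18485.0 MB.
= 17.22 GiB.

17.22 GiB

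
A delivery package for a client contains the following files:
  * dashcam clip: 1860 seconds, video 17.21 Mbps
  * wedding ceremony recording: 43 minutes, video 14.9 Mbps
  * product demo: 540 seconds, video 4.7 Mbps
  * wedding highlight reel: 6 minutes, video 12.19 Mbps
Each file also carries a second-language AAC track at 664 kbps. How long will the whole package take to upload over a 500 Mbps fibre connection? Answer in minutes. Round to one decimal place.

Audio: 664 kbps = 0.664 Mbps.
dashcam clip: 17.874 Mbps × 1860 s = 33245.6 Mb
wedding ceremony recording: 15.564 Mbps × 2580 s = 40155.1 Mb
product demo: 5.364 Mbps × 540 s = 2896.6 Mb
wedding highlight reel: 12.854 Mbps × 360 s = 4627.4 Mb
Total: 80924.8 Mb = 10115.6 MB.
At 500 Mbps: 80924.8 / 500 = 162 s ≈ 2.7 minutes.

2.7 minutes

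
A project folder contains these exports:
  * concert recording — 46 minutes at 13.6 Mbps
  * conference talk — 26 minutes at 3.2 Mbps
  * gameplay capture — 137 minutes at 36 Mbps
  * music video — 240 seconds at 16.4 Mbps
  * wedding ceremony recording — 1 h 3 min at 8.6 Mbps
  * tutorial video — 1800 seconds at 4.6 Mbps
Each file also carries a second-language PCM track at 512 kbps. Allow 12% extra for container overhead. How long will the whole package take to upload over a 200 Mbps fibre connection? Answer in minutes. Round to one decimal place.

Audio: 512 kbps = 0.512 Mbps.
concert recording: 14.112 Mbps × 2760 s × 1.12 = 43623.0 Mb
conference talk: 3.712 Mbps × 1560 s × 1.12 = 6485.6 Mb
gameplay capture: 36.512 Mbps × 8220 s × 1.12 = 336144.1 Mb
music video: 16.912 Mbps × 240 s × 1.12 = 4545.9 Mb
wedding ceremony recording: 9.112 Mbps × 3780 s × 1.12 = 38576.6 Mb
tutorial video: 5.112 Mbps × 1800 s × 1.12 = 10305.8 Mb
Total: 439681.0 Mb = 54960.1 MB.
At 200 Mbps: 439681.0 / 200 = 2198 s ≈ 36.6 minutes.

36.6 minutes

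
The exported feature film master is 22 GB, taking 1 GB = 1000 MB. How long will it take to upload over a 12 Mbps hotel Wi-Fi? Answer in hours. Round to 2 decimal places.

4.07 hours

File: 22 GB = 176000.0 Mb.
At 12 Mbps: 176000.0 / 12 = 14666.7 s ≈ 4.07 hours.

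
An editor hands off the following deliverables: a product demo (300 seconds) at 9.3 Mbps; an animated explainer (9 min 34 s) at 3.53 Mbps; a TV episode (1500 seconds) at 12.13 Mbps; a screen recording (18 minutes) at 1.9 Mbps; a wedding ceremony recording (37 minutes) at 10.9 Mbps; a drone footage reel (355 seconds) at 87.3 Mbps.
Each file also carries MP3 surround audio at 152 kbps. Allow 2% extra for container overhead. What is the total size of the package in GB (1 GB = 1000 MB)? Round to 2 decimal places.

10.35 GB

Audio: 152 kbps = 0.152 Mbps.
product demo: 9.452 Mbps × 300 s × 1.02 = 2892.3 Mb
animated explainer: 3.682 Mbps × 574 s × 1.02 = 2155.7 Mb
TV episode: 12.282 Mbps × 1500 s × 1.02 = 18791.5 Mb
screen recording: 2.052 Mbps × 1080 s × 1.02 = 2260.5 Mb
wedding ceremony recording: 11.052 Mbps × 2220 s × 1.02 = 25026.1 Mb
drone footage reel: 87.452 Mbps × 355 s × 1.02 = 31666.4 Mb
Total: 82792.5 Mb = 10349.1 MB.
= 10.35 GB.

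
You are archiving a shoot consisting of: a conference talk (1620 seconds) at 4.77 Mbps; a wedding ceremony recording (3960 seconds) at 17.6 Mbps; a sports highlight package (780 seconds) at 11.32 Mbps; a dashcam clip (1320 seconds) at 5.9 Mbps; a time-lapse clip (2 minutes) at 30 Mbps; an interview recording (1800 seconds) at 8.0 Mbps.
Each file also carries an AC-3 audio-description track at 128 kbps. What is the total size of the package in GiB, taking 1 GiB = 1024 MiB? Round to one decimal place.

13.2 GiB

Audio: 128 kbps = 0.128 Mbps.
conference talk: 4.898 Mbps × 1620 s = 7934.8 Mb
wedding ceremony recording: 17.728 Mbps × 3960 s = 70202.9 Mb
sports highlight package: 11.448 Mbps × 780 s = 8929.4 Mb
dashcam clip: 6.028 Mbps × 1320 s = 7957.0 Mb
time-lapse clip: 30.128 Mbps × 120 s = 3615.4 Mb
interview recording: 8.128 Mbps × 1800 s = 14630.4 Mb
Total: 113269.8 Mb = 14158.7 MB.
= 13.19 GiB.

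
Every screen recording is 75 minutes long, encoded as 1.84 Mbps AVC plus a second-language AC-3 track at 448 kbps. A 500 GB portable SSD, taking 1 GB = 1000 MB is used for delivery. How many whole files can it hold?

75 min = 4500 s
Audio: 448 kbps = 0.448 Mbps.
Total bitrate: 2.288 Mbps.
Per item: 2.288 Mbps × 4500 s = 10,296 Mb = 1,287 MB.
Capacity: 500 GB = 4,000,000 Mb; 388.50 items → 388 complete.

388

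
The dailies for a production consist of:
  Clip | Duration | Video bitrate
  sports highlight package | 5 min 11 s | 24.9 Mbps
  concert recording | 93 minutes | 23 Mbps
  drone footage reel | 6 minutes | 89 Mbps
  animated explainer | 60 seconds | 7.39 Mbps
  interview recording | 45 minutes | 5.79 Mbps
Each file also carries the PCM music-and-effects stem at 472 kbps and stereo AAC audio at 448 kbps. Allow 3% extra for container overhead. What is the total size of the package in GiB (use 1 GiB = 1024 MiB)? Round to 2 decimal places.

23.08 GiB

Audio total: 472 + 448 = 920 kbps = 0.920 Mbps.
sports highlight package: 25.820 Mbps × 311 s × 1.03 = 8270.9 Mb
concert recording: 23.920 Mbps × 5580 s × 1.03 = 137477.8 Mb
drone footage reel: 89.920 Mbps × 360 s × 1.03 = 33342.3 Mb
animated explainer: 8.310 Mbps × 60 s × 1.03 = 513.6 Mb
interview recording: 6.710 Mbps × 2700 s × 1.03 = 18660.5 Mb
Total: 198265.1 Mb = 24783.1 MB.
= 23.08 GiB.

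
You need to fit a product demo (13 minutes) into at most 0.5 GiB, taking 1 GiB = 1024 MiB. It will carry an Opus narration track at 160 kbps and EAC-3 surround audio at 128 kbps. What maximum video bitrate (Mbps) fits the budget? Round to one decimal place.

Budget: 0.5 GiB = 4295.0 Mb.
13 min = 780 s
Total bitrate budget: 4295.0 Mb / 780 s = 5.506 Mbps.
Audio total: 160 + 128 = 288 kbps = 0.288 Mbps.
Video: 5.506 − 0.288 = 5.218 Mbps.

5.2 Mbps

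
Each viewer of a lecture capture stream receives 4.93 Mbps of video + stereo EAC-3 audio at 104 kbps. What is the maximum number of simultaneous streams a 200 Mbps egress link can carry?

Audio: 104 kbps = 0.104 Mbps.
Per-viewer media rate: 5.034 Mbps.
200 Mbps = 200.0 Mbps; 200.0 / 5.034 = 39.73 → 39 viewers.

39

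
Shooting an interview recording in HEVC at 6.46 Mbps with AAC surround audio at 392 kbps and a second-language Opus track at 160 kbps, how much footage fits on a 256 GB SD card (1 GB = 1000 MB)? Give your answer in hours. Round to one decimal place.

Audio total: 392 + 160 = 552 kbps = 0.552 Mbps.
Total bitrate: 6.46 + 0.552 = 7.012 Mbps.
Capacity: 256 GB = 2,048,000 Mb.
Recording time: 2,048,000 / 7.012 = 292,071 s ≈ 81.1 hours.

81.1 hours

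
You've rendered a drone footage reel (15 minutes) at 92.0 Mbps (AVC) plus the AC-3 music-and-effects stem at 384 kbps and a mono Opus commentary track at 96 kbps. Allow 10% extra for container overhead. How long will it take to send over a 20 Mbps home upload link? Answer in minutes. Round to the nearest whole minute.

15 min = 900 s
Audio total: 384 + 96 = 480 kbps = 0.480 Mbps.
Total bitrate: 92.480 Mbps.
File: 92.480 Mbps × 900 s = 83232.0 Mb.
With 10% container overhead: ×1.10. → 91555.2 Mb.
At 20 Mbps: 91555.2 / 20 = 4577.8 s ≈ 76.3 minutes.

76 minutes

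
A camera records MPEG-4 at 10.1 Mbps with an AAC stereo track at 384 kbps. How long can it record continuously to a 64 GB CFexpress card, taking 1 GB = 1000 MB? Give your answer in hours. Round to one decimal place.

Audio: 384 kbps = 0.384 Mbps.
Total bitrate: 10.1 + 0.384 = 10.484 Mbps.
Capacity: 64 GB = 512,000 Mb.
Recording time: 512,000 / 10.484 = 48,836 s ≈ 13.6 hours.

13.6 hours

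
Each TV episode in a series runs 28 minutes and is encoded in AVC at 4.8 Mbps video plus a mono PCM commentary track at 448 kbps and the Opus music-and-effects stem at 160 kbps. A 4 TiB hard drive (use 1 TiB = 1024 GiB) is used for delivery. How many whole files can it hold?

3872

28 min = 1680 s
Audio total: 448 + 160 = 608 kbps = 0.608 Mbps.
Total bitrate: 5.408 Mbps.
Per item: 5.408 Mbps × 1680 s = 9,085 Mb = 1,136 MB.
Capacity: 4 TiB = 35,184,372 Mb; 3872.61 items → 3872 complete.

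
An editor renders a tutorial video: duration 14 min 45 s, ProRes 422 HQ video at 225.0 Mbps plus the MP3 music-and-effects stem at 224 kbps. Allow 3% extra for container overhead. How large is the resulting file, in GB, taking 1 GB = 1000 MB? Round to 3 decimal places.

14 min 45 s = 885 s
Audio: 224 kbps = 0.224 Mbps.
Total bitrate: 225.0 + 0.224 = 225.224 Mbps.
Stream data: 225.224 Mbps × 885 s = 199323.2 Mb.
With 3% container overhead: ×1.03.
205,303 Mb ÷ 8 = 25,663 MB → 25.66 GB.

25.663 GB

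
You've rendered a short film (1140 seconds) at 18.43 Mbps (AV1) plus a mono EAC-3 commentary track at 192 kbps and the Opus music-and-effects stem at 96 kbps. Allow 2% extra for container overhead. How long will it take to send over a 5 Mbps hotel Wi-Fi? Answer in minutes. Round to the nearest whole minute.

Audio total: 192 + 96 = 288 kbps = 0.288 Mbps.
Total bitrate: 18.718 Mbps.
File: 18.718 Mbps × 1140 s = 21338.5 Mb.
With 2% container overhead: ×1.02. → 21765.3 Mb.
At 5 Mbps: 21765.3 / 5 = 4353.1 s ≈ 72.6 minutes.

73 minutes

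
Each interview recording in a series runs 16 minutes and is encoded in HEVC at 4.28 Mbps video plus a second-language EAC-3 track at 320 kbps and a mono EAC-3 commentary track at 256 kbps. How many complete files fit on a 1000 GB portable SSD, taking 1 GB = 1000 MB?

1716

16 min = 960 s
Audio total: 320 + 256 = 576 kbps = 0.576 Mbps.
Total bitrate: 4.856 Mbps.
Per item: 4.856 Mbps × 960 s = 4,662 Mb = 582.7 MB.
Capacity: 1000 GB = 8,000,000 Mb; 1716.09 items → 1716 complete.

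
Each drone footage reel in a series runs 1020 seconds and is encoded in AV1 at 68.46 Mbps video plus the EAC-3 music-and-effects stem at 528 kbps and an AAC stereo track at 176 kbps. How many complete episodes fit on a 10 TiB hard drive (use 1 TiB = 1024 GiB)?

1246

Audio total: 528 + 176 = 704 kbps = 0.704 Mbps.
Total bitrate: 69.164 Mbps.
Per item: 69.164 Mbps × 1020 s = 70,547 Mb = 8,818 MB.
Capacity: 10 TiB = 87,960,930 Mb; 1246.84 items → 1246 complete.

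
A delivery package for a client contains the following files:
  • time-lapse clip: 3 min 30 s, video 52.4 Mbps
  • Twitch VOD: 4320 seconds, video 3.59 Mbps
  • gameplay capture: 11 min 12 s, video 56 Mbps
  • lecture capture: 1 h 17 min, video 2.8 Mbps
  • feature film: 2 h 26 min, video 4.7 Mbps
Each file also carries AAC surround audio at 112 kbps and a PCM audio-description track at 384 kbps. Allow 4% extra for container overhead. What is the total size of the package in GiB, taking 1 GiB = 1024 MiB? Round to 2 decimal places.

15.43 GiB

Audio total: 112 + 384 = 496 kbps = 0.496 Mbps.
time-lapse clip: 52.896 Mbps × 210 s × 1.04 = 11552.5 Mb
Twitch VOD: 4.086 Mbps × 4320 s × 1.04 = 18357.6 Mb
gameplay capture: 56.496 Mbps × 672 s × 1.04 = 39483.9 Mb
lecture capture: 3.296 Mbps × 4620 s × 1.04 = 15836.6 Mb
feature film: 5.196 Mbps × 8760 s × 1.04 = 47337.6 Mb
Total: 132568.3 Mb = 16571.0 MB.
= 15.43 GiB.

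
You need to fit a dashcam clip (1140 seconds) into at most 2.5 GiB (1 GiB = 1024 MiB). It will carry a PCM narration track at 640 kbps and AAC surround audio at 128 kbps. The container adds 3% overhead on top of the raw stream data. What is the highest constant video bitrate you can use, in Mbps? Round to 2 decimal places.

Budget: 2.5 GiB = 21474.8 Mb.
Stream payload after overhead: 21474.8 / 1.03 = 20849.4 Mb.
Total bitrate budget: 20849.4 Mb / 1140 s = 18.289 Mbps.
Audio total: 640 + 128 = 768 kbps = 0.768 Mbps.
Video: 18.289 − 0.768 = 17.521 Mbps.

17.52 Mbps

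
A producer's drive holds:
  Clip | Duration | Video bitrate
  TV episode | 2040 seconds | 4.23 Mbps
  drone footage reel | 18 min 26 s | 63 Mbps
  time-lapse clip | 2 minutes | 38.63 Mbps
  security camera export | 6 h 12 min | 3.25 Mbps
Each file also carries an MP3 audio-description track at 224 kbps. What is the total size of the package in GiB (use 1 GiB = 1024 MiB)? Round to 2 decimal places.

Audio: 224 kbps = 0.224 Mbps.
TV episode: 4.454 Mbps × 2040 s = 9086.2 Mb
drone footage reel: 63.224 Mbps × 1106 s = 69925.7 Mb
time-lapse clip: 38.854 Mbps × 120 s = 4662.5 Mb
security camera export: 3.474 Mbps × 22320 s = 77539.7 Mb
Total: 161214.1 Mb = 20151.8 MB.
= 18.77 GiB.

18.77 GiB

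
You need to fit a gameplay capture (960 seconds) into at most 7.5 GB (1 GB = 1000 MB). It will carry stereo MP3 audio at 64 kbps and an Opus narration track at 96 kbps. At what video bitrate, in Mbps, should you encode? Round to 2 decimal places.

Budget: 7.5 GB = 60000.0 Mb.
Total bitrate budget: 60000.0 Mb / 960 s = 62.500 Mbps.
Audio total: 64 + 96 = 160 kbps = 0.160 Mbps.
Video: 62.500 − 0.160 = 62.340 Mbps.

62.34 Mbps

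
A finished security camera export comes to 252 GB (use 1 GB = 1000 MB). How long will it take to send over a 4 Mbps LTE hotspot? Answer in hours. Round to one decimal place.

File: 252 GB = 2016000.0 Mb.
At 4 Mbps: 2016000.0 / 4 = 504000.0 s ≈ 140 hours.

140.0 hours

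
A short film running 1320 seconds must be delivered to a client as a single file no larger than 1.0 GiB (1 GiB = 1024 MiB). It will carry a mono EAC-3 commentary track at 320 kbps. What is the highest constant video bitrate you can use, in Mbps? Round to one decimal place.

6.2 Mbps

Budget: 1.0 GiB = 8589.9 Mb.
Total bitrate budget: 8589.9 Mb / 1320 s = 6.508 Mbps.
Audio: 320 kbps = 0.320 Mbps.
Video: 6.508 − 0.320 = 6.188 Mbps.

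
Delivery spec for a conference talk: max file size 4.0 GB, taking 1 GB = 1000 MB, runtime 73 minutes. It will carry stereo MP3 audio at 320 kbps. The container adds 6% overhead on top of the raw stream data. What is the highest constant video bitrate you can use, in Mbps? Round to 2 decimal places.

6.57 Mbps

Budget: 4.0 GB = 32000.0 Mb.
Stream payload after overhead: 32000.0 / 1.06 = 30188.7 Mb.
73 min = 4380 s
Total bitrate budget: 30188.7 Mb / 4380 s = 6.892 Mbps.
Audio: 320 kbps = 0.320 Mbps.
Video: 6.892 − 0.320 = 6.572 Mbps.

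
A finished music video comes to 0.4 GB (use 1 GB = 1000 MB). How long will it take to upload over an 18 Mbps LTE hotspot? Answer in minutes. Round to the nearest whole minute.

3 minutes

File: 0.4 GB = 3200.0 Mb.
At 18 Mbps: 3200.0 / 18 = 177.8 s ≈ 2.96 minutes.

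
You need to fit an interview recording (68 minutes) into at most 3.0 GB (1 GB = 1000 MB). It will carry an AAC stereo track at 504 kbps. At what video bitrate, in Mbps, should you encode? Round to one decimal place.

Budget: 3.0 GB = 24000.0 Mb.
68 min = 4080 s
Total bitrate budget: 24000.0 Mb / 4080 s = 5.882 Mbps.
Audio: 504 kbps = 0.504 Mbps.
Video: 5.882 − 0.504 = 5.378 Mbps.

5.4 Mbps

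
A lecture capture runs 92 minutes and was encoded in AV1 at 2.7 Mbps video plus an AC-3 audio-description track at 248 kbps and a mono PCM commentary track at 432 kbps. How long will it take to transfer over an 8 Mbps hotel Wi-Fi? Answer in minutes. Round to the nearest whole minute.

92 min = 5520 s
Audio total: 248 + 432 = 680 kbps = 0.680 Mbps.
Total bitrate: 3.380 Mbps.
File: 3.380 Mbps × 5520 s = 18657.6 Mb.
At 8 Mbps: 18657.6 / 8 = 2332.2 s ≈ 38.9 minutes.

39 minutes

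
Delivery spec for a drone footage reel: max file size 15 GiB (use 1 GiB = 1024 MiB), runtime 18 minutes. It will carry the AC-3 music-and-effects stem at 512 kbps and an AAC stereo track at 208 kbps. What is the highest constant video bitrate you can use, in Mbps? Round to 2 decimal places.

Budget: 15 GiB = 128849.0 Mb.
18 min = 1080 s
Total bitrate budget: 128849.0 Mb / 1080 s = 119.305 Mbps.
Audio total: 512 + 208 = 720 kbps = 0.720 Mbps.
Video: 119.305 − 0.720 = 118.585 Mbps.

118.58 Mbps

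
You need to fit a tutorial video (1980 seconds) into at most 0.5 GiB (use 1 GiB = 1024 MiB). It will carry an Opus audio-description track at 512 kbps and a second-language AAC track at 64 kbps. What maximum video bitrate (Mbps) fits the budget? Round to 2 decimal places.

1.59 Mbps

Budget: 0.5 GiB = 4295.0 Mb.
Total bitrate budget: 4295.0 Mb / 1980 s = 2.169 Mbps.
Audio total: 512 + 64 = 576 kbps = 0.576 Mbps.
Video: 2.169 − 0.576 = 1.593 Mbps.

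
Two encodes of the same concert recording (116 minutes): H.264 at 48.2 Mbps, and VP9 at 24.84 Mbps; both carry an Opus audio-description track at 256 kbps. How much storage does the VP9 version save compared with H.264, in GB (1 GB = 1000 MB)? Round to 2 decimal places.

20.32 GB

116 min = 6960 s
Audio: 256 kbps = 0.256 Mbps.
H.264: 48.456 Mbps × 6960 s = 337253.8 Mb = 42.157 GB.
VP9: 25.096 Mbps × 6960 s = 174668.2 Mb = 21.834 GB.
Saving: 42.157 − 21.834 = 20.323 GB.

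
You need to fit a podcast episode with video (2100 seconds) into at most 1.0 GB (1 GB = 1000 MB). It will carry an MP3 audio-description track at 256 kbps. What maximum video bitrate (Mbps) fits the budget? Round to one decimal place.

3.6 Mbps

Budget: 1.0 GB = 8000.0 Mb.
Total bitrate budget: 8000.0 Mb / 2100 s = 3.810 Mbps.
Audio: 256 kbps = 0.256 Mbps.
Video: 3.810 − 0.256 = 3.554 Mbps.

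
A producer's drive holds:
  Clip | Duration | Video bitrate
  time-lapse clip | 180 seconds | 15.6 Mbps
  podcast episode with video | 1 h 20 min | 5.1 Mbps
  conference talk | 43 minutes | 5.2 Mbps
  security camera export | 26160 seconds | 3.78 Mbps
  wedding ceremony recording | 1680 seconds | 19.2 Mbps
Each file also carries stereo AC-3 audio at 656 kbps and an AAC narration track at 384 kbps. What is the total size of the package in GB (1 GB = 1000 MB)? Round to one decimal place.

Audio total: 656 + 384 = 1040 kbps = 1.040 Mbps.
time-lapse clip: 16.640 Mbps × 180 s = 2995.2 Mb
podcast episode with video: 6.140 Mbps × 4800 s = 29472.0 Mb
conference talk: 6.240 Mbps × 2580 s = 16099.2 Mb
security camera export: 4.820 Mbps × 26160 s = 126091.2 Mb
wedding ceremony recording: 20.240 Mbps × 1680 s = 34003.2 Mb
Total: 208660.8 Mb = 26082.6 MB.
= 26.08 GB.

26.1 GB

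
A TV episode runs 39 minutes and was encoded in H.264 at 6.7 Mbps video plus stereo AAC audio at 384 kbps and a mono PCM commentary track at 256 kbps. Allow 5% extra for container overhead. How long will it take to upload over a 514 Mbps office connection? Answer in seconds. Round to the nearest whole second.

39 min = 2340 s
Audio total: 384 + 256 = 640 kbps = 0.640 Mbps.
Total bitrate: 7.340 Mbps.
File: 7.340 Mbps × 2340 s = 17175.6 Mb.
With 5% container overhead: ×1.05. → 18034.4 Mb.
At 514 Mbps: 18034.4 / 514 = 35.1 s ≈ 35.1 seconds.

35 seconds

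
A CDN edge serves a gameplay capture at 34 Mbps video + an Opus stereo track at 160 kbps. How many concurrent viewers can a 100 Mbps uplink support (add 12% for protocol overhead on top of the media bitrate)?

Audio: 160 kbps = 0.160 Mbps.
Per-viewer media rate: 34.160 Mbps.
On the wire with 12% overhead: 38.259 Mbps.
100 Mbps = 100.0 Mbps; 100.0 / 38.259 = 2.61 → 2 viewers.

2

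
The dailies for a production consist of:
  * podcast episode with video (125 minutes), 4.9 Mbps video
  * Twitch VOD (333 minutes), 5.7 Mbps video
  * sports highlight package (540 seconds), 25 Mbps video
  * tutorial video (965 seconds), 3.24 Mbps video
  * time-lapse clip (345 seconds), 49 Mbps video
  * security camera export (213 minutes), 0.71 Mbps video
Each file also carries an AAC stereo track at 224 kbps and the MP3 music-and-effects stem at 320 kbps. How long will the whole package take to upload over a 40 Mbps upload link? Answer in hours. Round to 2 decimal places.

Audio total: 224 + 320 = 544 kbps = 0.544 Mbps.
podcast episode with video: 5.444 Mbps × 7500 s = 40830.0 Mb
Twitch VOD: 6.244 Mbps × 19980 s = 124755.1 Mb
sports highlight package: 25.544 Mbps × 540 s = 13793.8 Mb
tutorial video: 3.784 Mbps × 965 s = 3651.6 Mb
time-lapse clip: 49.544 Mbps × 345 s = 17092.7 Mb
security camera export: 1.254 Mbps × 12780 s = 16026.1 Mb
Total: 216149.2 Mb = 27018.7 MB.
At 40 Mbps: 216149.2 / 40 = 5404 s ≈ 1.5 hours.

1.50 hours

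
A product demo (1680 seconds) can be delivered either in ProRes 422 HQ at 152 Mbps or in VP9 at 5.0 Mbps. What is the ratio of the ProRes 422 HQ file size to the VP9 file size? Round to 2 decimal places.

ProRes 422 HQ: 152.000 Mbps × 1680 s = 255360.0 Mb = 29.728 GiB.
VP9: 5.000 Mbps × 1680 s = 8400.0 Mb = 0.978 GiB.
Ratio: 29.728 / 0.978 = 30.400.

30.40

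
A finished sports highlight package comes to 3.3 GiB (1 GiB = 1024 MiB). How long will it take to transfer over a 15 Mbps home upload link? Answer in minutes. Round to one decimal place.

File: 3.3 GiB = 28346.8 Mb.
At 15 Mbps: 28346.8 / 15 = 1889.8 s ≈ 31.5 minutes.

31.5 minutes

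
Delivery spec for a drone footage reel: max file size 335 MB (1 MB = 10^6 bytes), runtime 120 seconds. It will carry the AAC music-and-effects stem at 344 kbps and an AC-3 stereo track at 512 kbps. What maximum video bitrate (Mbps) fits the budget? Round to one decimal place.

Budget: 335 MB = 2680.0 Mb.
Total bitrate budget: 2680.0 Mb / 120 s = 22.333 Mbps.
Audio total: 344 + 512 = 856 kbps = 0.856 Mbps.
Video: 22.333 − 0.856 = 21.477 Mbps.

21.5 Mbps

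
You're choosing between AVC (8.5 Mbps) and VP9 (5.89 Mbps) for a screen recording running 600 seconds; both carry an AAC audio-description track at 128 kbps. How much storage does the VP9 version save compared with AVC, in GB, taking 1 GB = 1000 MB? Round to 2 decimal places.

0.20 GB

Audio: 128 kbps = 0.128 Mbps.
AVC: 8.628 Mbps × 600 s = 5176.8 Mb = 0.647 GB.
VP9: 6.018 Mbps × 600 s = 3610.8 Mb = 0.451 GB.
Saving: 0.647 − 0.451 = 0.196 GB.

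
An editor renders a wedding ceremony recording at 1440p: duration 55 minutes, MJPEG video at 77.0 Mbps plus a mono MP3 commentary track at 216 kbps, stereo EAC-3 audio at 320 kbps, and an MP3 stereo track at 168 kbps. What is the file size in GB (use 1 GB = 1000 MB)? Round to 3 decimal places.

55 min = 3300 s
Audio total: 216 + 320 + 168 = 704 kbps = 0.704 Mbps.
Total bitrate: 77.0 + 0.704 = 77.704 Mbps.
Stream data: 77.704 Mbps × 3300 s = 256423.2 Mb.
256,423 Mb ÷ 8 = 32,053 MB → 32.05 GB.

32.053 GB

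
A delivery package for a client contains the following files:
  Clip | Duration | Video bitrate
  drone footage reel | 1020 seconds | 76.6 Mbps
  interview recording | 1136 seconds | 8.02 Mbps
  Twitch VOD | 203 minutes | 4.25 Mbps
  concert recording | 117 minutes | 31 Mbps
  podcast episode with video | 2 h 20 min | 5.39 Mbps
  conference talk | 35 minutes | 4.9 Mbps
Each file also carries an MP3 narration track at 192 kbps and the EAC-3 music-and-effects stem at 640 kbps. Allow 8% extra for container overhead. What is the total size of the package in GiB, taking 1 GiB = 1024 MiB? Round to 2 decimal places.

Audio total: 192 + 640 = 832 kbps = 0.832 Mbps.
drone footage reel: 77.432 Mbps × 1020 s × 1.08 = 85299.1 Mb
interview recording: 8.852 Mbps × 1136 s × 1.08 = 10860.3 Mb
Twitch VOD: 5.082 Mbps × 12180 s × 1.08 = 66850.7 Mb
concert recording: 31.832 Mbps × 7020 s × 1.08 = 241337.5 Mb
podcast episode with video: 6.222 Mbps × 8400 s × 1.08 = 56446.0 Mb
conference talk: 5.732 Mbps × 2100 s × 1.08 = 13000.2 Mb
Total: 473793.7 Mb = 59224.2 MB.
= 55.16 GiB.

55.16 GiB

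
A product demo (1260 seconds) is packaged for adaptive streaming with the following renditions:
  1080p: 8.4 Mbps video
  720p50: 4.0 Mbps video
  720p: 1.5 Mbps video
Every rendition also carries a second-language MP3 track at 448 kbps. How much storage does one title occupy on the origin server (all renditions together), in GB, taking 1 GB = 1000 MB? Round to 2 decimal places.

2.40 GB

Audio: 448 kbps = 0.448 Mbps.
Sum of rendition bitrates: (8.4+0.448) + (4.0+0.448) + (1.5+0.448) = 15.244 Mbps.
× 1260 s = 19,207 Mb = 2,401 MB = 2.401 GB.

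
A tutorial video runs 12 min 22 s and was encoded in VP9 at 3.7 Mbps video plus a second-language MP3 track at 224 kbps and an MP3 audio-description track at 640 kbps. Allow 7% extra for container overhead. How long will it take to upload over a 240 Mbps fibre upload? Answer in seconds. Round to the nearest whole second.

15 seconds

12 min 22 s = 742 s
Audio total: 224 + 640 = 864 kbps = 0.864 Mbps.
Total bitrate: 4.564 Mbps.
File: 4.564 Mbps × 742 s = 3386.5 Mb.
With 7% container overhead: ×1.07. → 3623.5 Mb.
At 240 Mbps: 3623.5 / 240 = 15.1 s ≈ 15.1 seconds.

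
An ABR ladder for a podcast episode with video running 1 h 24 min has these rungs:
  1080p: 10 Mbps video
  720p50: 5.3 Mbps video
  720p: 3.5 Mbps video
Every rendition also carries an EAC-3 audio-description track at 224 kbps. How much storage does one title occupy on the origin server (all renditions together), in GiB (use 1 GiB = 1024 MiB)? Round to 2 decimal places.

1 h 24 min = 84 min = 5040 s
Audio: 224 kbps = 0.224 Mbps.
Sum of rendition bitrates: (10+0.224) + (5.3+0.224) + (3.5+0.224) = 19.472 Mbps.
× 5040 s = 98,139 Mb = 12,267 MB = 11.42 GiB.

11.42 GiB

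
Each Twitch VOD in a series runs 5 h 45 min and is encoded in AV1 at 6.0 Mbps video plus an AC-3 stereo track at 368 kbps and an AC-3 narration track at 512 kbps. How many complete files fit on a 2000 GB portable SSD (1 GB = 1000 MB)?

112

5 h 45 min = 345 min = 20700 s
Audio total: 368 + 512 = 880 kbps = 0.880 Mbps.
Total bitrate: 6.880 Mbps.
Per item: 6.880 Mbps × 20700 s = 142,416 Mb = 17,802 MB.
Capacity: 2000 GB = 16,000,000 Mb; 112.35 items → 112 complete.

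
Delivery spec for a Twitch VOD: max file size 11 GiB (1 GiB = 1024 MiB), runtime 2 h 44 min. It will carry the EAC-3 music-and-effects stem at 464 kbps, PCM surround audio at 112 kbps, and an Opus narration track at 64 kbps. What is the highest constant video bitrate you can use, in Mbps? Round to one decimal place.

9.0 Mbps

Budget: 11 GiB = 94489.3 Mb.
2 h 44 min = 164 min = 9840 s
Total bitrate budget: 94489.3 Mb / 9840 s = 9.603 Mbps.
Audio total: 464 + 112 + 64 = 640 kbps = 0.640 Mbps.
Video: 9.603 − 0.640 = 8.963 Mbps.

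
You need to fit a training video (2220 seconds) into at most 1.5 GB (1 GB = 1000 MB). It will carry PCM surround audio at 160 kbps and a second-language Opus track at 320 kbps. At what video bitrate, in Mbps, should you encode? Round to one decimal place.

4.9 Mbps

Budget: 1.5 GB = 12000.0 Mb.
Total bitrate budget: 12000.0 Mb / 2220 s = 5.405 Mbps.
Audio total: 160 + 320 = 480 kbps = 0.480 Mbps.
Video: 5.405 − 0.480 = 4.925 Mbps.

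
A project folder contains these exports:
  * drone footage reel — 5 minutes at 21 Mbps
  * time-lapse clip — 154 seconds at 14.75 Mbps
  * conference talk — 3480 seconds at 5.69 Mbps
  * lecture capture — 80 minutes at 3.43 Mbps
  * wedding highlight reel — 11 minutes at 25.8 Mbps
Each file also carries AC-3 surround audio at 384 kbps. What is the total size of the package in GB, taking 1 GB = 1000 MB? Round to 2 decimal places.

Audio: 384 kbps = 0.384 Mbps.
drone footage reel: 21.384 Mbps × 300 s = 6415.2 Mb
time-lapse clip: 15.134 Mbps × 154 s = 2330.6 Mb
conference talk: 6.074 Mbps × 3480 s = 21137.5 Mb
lecture capture: 3.814 Mbps × 4800 s = 18307.2 Mb
wedding highlight reel: 26.184 Mbps × 660 s = 17281.4 Mb
Total: 65472.0 Mb = 8184.0 MB.
= 8.184 GB.

8.18 GB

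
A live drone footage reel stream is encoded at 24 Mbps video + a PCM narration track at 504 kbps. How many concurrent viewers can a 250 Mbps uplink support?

10

Audio: 504 kbps = 0.504 Mbps.
Per-viewer media rate: 24.504 Mbps.
250 Mbps = 250.0 Mbps; 250.0 / 24.504 = 10.20 → 10 viewers.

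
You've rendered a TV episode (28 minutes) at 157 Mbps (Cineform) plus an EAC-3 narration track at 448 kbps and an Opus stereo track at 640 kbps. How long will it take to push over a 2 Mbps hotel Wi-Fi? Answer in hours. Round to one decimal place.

36.9 hours

28 min = 1680 s
Audio total: 448 + 640 = 1088 kbps = 1.088 Mbps.
Total bitrate: 158.088 Mbps.
File: 158.088 Mbps × 1680 s = 265587.8 Mb.
At 2 Mbps: 265587.8 / 2 = 132793.9 s ≈ 36.9 hours.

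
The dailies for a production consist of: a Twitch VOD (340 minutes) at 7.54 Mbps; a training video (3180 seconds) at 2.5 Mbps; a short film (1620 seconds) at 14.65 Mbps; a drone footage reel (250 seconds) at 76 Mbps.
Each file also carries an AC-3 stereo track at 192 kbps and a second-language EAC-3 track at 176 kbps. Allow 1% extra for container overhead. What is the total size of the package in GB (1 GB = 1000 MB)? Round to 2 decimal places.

27.00 GB

Audio total: 192 + 176 = 368 kbps = 0.368 Mbps.
Twitch VOD: 7.908 Mbps × 20400 s × 1.01 = 162936.4 Mb
training video: 2.868 Mbps × 3180 s × 1.01 = 9211.4 Mb
short film: 15.018 Mbps × 1620 s × 1.01 = 24572.5 Mb
drone footage reel: 76.368 Mbps × 250 s × 1.01 = 19282.9 Mb
Total: 216003.2 Mb = 27000.4 MB.
= 27.00 GB.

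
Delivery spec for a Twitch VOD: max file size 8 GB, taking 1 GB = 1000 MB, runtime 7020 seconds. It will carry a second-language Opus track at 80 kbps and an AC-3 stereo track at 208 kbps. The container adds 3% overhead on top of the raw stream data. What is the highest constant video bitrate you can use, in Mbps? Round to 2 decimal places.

Budget: 8 GB = 64000.0 Mb.
Stream payload after overhead: 64000.0 / 1.03 = 62135.9 Mb.
Total bitrate budget: 62135.9 Mb / 7020 s = 8.851 Mbps.
Audio total: 80 + 208 = 288 kbps = 0.288 Mbps.
Video: 8.851 − 0.288 = 8.563 Mbps.

8.56 Mbps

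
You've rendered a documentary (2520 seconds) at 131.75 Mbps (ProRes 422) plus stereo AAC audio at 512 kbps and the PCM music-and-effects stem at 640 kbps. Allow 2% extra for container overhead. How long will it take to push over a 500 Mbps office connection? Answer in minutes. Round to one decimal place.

Audio total: 512 + 640 = 1152 kbps = 1.152 Mbps.
Total bitrate: 132.902 Mbps.
File: 132.902 Mbps × 2520 s = 334913.0 Mb.
With 2% container overhead: ×1.02. → 341611.3 Mb.
At 500 Mbps: 341611.3 / 500 = 683.2 s ≈ 11.4 minutes.

11.4 minutes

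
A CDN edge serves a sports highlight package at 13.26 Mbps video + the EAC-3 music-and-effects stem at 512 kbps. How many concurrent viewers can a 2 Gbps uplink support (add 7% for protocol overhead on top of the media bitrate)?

Audio: 512 kbps = 0.512 Mbps.
Per-viewer media rate: 13.772 Mbps.
On the wire with 7% overhead: 14.736 Mbps.
2 Gbps = 2,000 Mbps; 2,000 / 14.736 = 135.72 → 135 viewers.

135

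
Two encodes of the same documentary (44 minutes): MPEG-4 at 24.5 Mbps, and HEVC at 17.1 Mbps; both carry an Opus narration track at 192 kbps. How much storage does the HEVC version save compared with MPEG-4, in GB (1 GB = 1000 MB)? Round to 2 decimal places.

2.44 GB

44 min = 2640 s
Audio: 192 kbps = 0.192 Mbps.
MPEG-4: 24.692 Mbps × 2640 s = 65186.9 Mb = 8.148 GB.
HEVC: 17.292 Mbps × 2640 s = 45650.9 Mb = 5.706 GB.
Saving: 8.148 − 5.706 = 2.442 GB.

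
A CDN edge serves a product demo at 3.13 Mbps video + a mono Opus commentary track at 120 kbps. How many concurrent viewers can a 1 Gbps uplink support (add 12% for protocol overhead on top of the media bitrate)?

274

Audio: 120 kbps = 0.120 Mbps.
Per-viewer media rate: 3.250 Mbps.
On the wire with 12% overhead: 3.640 Mbps.
1 Gbps = 1,000 Mbps; 1,000 / 3.640 = 274.73 → 274 viewers.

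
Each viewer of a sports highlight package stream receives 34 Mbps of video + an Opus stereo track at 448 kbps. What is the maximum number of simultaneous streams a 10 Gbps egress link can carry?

290

Audio: 448 kbps = 0.448 Mbps.
Per-viewer media rate: 34.448 Mbps.
10 Gbps = 10,000 Mbps; 10,000 / 34.448 = 290.29 → 290 viewers.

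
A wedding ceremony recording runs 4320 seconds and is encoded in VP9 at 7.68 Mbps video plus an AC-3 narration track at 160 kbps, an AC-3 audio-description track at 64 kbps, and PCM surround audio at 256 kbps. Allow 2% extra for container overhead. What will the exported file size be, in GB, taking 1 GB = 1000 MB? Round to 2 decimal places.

Audio total: 160 + 64 + 256 = 480 kbps = 0.480 Mbps.
Total bitrate: 7.68 + 0.480 = 8.160 Mbps.
Stream data: 8.160 Mbps × 4320 s = 35251.2 Mb.
With 2% container overhead: ×1.02.
35,956 Mb ÷ 8 = 4,495 MB → 4.495 GB.

4.49 GB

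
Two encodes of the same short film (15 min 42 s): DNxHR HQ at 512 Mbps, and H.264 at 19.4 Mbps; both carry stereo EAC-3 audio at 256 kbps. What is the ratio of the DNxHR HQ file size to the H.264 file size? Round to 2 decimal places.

15 min 42 s = 942 s
Audio: 256 kbps = 0.256 Mbps.
DNxHR HQ: 512.256 Mbps × 942 s = 482545.2 Mb = 60.318 GB.
H.264: 19.656 Mbps × 942 s = 18516.0 Mb = 2.314 GB.
Ratio: 60.318 / 2.314 = 26.061.

26.06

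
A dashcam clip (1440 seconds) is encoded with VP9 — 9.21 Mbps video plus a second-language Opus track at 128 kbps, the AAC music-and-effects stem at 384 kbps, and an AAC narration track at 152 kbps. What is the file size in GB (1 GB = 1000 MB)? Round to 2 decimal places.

Audio total: 128 + 384 + 152 = 664 kbps = 0.664 Mbps.
Total bitrate: 9.21 + 0.664 = 9.874 Mbps.
Stream data: 9.874 Mbps × 1440 s = 14218.6 Mb.
14,219 Mb ÷ 8 = 1,777 MB → 1.777 GB.

1.78 GB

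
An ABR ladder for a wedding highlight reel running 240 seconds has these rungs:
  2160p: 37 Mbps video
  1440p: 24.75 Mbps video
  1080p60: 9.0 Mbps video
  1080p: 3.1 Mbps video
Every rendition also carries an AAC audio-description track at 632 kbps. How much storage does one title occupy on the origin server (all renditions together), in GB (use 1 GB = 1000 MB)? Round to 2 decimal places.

Audio: 632 kbps = 0.632 Mbps.
Sum of rendition bitrates: (37+0.632) + (24.75+0.632) + (9.0+0.632) + (3.1+0.632) = 76.378 Mbps.
× 240 s = 18,331 Mb = 2,291 MB = 2.291 GB.

2.29 GB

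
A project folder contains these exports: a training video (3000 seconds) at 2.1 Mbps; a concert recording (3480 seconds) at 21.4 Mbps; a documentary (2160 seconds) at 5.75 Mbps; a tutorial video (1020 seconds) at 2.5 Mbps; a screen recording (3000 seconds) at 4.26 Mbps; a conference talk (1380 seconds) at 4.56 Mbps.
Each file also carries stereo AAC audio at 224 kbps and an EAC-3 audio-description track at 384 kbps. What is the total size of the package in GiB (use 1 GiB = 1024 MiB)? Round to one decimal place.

Audio total: 224 + 384 = 608 kbps = 0.608 Mbps.
training video: 2.708 Mbps × 3000 s = 8124.0 Mb
concert recording: 22.008 Mbps × 3480 s = 76587.8 Mb
documentary: 6.358 Mbps × 2160 s = 13733.3 Mb
tutorial video: 3.108 Mbps × 1020 s = 3170.2 Mb
screen recording: 4.868 Mbps × 3000 s = 14604.0 Mb
conference talk: 5.168 Mbps × 1380 s = 7131.8 Mb
Total: 123351.1 Mb = 15418.9 MB.
= 14.36 GiB.

14.4 GiB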